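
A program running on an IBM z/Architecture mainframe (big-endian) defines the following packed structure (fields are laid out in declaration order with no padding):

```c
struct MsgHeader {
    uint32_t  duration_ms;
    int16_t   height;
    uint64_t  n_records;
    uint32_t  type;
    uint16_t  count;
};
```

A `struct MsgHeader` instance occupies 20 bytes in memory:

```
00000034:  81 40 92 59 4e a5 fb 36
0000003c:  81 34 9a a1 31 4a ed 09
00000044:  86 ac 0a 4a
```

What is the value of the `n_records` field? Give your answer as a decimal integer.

`n_records` follows `duration_ms` (4 B), `height` (2 B), so it starts at offset 4 + 2 = 6 and occupies 8 bytes.
Bytes at offsets 6..13: FB 36 81 34 9A A1 31 4A.
Big-endian: lowest address holds the most-significant byte.
The bytes are already most-significant first: 0xFB3681349AA1314A.
0xFB3681349AA1314A = 18101797815194825034.

18101797815194825034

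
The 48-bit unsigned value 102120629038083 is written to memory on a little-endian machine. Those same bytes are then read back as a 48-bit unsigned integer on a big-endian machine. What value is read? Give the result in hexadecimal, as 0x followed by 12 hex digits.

102120629038083 in 48-bit hexadecimal is 0x5CE0CFD16C03.
Stored little-endian, the bytes at ascending addresses are 03 6C D1 CF E0 5C.
Read back as big-endian, the last byte is least significant, giving 0x036CD1CFE05C.

0x036CD1CFE05C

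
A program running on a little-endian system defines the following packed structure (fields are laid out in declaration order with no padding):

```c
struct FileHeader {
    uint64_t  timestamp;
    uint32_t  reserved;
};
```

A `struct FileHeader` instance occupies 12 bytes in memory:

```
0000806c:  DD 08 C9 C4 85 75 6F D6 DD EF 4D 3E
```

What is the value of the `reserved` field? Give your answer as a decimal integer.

`reserved` follows `timestamp` (8 bytes), so it starts at byte offset 8 and occupies 4 bytes.
Bytes at offsets 8..11: DD EF 4D 3E.
Little-endian stores the least-significant byte at the lowest address.
Reassemble most-significant byte first: 3E 4D EF DD → 0x3E4DEFDD.
0x3E4DEFDD = 1045295069.

1045295069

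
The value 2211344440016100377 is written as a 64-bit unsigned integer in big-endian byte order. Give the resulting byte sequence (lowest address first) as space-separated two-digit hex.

2211344440016100377 in hexadecimal, padded to 64 bits, is 0x1EB0460D4F31DC19.
Split into bytes (most-significant first): 1E B0 46 0D 4F 31 DC 19.
In big-endian order the high byte comes first in memory.
So the memory order matches the most-significant-first order: 1E B0 46 0D 4F 31 DC 19.

1E B0 46 0D 4F 31 DC 19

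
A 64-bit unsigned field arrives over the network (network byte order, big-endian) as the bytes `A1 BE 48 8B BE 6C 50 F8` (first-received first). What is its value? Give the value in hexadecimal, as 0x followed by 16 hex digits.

0xA1BE488BBE6C50F8

In big-endian order the high byte comes first in memory.
The bytes are already most-significant first: 0xA1BE488BBE6C50F8.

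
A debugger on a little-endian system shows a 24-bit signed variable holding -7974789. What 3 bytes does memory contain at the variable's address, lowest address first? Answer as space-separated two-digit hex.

7B 50 86

Two's complement of -7974789 in 24 bits: 7974789 = 0x79AF85; invert → 0x86507A; add 1 → 0x86507B.
Split into bytes (most-significant first): 86 50 7B.
In little-endian order the low byte comes first in memory.
So at ascending addresses the bytes are 7B 50 86.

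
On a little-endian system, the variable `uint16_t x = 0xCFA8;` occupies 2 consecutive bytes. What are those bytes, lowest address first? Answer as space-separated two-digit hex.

A8 CF

Split into bytes (most-significant first): CF A8.
Little-endian: lowest address holds the least-significant byte.
So at ascending addresses the bytes are A8 CF.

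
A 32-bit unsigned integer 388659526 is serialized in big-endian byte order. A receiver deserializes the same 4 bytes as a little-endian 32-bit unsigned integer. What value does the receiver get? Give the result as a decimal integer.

388659526 in 32-bit hexadecimal is 0x172A7946.
Stored big-endian, the bytes at ascending addresses are 17 2A 79 46.
Read back as little-endian, the first byte is least significant, giving 0x46792A17.
0x46792A17 = 1182345751.

1182345751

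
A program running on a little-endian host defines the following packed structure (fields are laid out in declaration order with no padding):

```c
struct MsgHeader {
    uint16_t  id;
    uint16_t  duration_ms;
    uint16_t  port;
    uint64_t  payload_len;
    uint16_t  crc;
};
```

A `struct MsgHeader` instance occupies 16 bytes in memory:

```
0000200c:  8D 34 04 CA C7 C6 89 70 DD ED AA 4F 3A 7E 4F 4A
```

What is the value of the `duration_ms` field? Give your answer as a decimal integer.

`duration_ms` follows `id` (2 bytes), so it starts at byte offset 2 and occupies 2 bytes.
Bytes at offsets 2..3: 04 CA.
Little-endian stores the least-significant byte at the lowest address.
Reassemble most-significant byte first: CA 04 → 0xCA04.
0xCA04 = 51716.

51716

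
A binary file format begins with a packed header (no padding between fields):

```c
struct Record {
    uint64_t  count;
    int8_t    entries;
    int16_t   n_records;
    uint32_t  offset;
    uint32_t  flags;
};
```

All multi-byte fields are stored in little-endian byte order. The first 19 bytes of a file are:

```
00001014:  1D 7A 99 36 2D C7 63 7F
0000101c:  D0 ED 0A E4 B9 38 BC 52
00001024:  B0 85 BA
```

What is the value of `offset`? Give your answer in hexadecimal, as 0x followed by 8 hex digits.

`offset` follows `count` (8 B), `entries` (1 B), `n_records` (2 B), so it starts at offset 8 + 1 + 2 = 11 and occupies 4 bytes.
Bytes at offsets 11..14: E4 B9 38 BC.
Little-endian: lowest address holds the least-significant byte.
Reassemble most-significant byte first: BC 38 B9 E4 → 0xBC38B9E4.

0xBC38B9E4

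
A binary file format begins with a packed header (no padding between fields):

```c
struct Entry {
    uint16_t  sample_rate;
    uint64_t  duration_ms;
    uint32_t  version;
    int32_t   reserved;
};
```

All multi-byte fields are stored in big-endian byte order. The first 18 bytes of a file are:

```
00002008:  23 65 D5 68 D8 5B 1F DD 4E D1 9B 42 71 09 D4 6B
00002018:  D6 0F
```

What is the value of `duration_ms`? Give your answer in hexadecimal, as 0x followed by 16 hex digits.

`duration_ms` follows `sample_rate` (2 bytes), so it starts at byte offset 2 and occupies 8 bytes.
Bytes at offsets 2..9: D5 68 D8 5B 1F DD 4E D1.
Big-endian: lowest address holds the most-significant byte.
The bytes are already most-significant first: 0xD568D85B1FDD4ED1.

0xD568D85B1FDD4ED1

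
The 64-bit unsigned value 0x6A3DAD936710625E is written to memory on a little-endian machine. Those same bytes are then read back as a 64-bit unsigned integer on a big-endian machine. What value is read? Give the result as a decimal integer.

6801016424328150378

Stored little-endian, the bytes at ascending addresses are 5E 62 10 67 93 AD 3D 6A.
Read back as big-endian, the last byte is least significant, giving 0x5E62106793AD3D6A.
0x5E62106793AD3D6A = 6801016424328150378.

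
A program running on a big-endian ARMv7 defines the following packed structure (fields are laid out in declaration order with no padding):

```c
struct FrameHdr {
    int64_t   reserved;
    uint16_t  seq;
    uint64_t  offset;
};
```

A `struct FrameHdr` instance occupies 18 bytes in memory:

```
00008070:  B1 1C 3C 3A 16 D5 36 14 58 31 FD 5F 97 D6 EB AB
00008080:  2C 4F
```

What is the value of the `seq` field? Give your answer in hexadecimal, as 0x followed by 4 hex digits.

`seq` follows `reserved` (8 bytes), so it starts at byte offset 8 and occupies 2 bytes.
Bytes at offsets 8..9: 58 31.
Big-endian: lowest address holds the most-significant byte.
The bytes are already most-significant first: 0x5831.

0x5831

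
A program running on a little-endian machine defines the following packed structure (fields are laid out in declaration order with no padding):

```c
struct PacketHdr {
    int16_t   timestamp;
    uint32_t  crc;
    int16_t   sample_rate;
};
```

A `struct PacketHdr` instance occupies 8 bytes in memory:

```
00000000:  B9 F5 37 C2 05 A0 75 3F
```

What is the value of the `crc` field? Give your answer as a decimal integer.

`crc` follows `timestamp` (2 bytes), so it starts at byte offset 2 and occupies 4 bytes.
Bytes at offsets 2..5: 37 C2 05 A0.
Little-endian: lowest address holds the least-significant byte.
Reassemble most-significant byte first: A0 05 C2 37 → 0xA005C237.
0xA005C237 = 2684731959.

2684731959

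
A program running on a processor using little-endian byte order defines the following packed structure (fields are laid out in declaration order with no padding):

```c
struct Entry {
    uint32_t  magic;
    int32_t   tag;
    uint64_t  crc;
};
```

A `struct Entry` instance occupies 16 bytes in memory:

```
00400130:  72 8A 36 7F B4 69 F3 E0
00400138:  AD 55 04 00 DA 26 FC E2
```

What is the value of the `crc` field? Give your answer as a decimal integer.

16355990664447808941

`crc` follows `magic` (4 B), `tag` (4 B), so it starts at offset 4 + 4 = 8 and occupies 8 bytes.
Bytes at offsets 8..15: AD 55 04 00 DA 26 FC E2.
In little-endian order the low byte comes first in memory.
Reassemble most-significant byte first: E2 FC 26 DA 00 04 55 AD → 0xE2FC26DA000455AD.
0xE2FC26DA000455AD = 16355990664447808941.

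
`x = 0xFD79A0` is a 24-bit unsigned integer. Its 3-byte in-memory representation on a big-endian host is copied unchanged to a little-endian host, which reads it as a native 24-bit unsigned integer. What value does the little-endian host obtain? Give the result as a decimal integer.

Stored big-endian, the bytes at ascending addresses are FD 79 A0.
Read back as little-endian, the first byte is least significant, giving 0xA079FD.
0xA079FD = 10516989.

10516989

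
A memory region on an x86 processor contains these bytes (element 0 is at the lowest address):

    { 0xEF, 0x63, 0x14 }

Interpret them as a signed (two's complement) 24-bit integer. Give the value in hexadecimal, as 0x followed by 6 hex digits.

Little-endian stores the least-significant byte at the lowest address.
Reassemble most-significant byte first: 14 63 EF → 0x1463EF.

0x1463EF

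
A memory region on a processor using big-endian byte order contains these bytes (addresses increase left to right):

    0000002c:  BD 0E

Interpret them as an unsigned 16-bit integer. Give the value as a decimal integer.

48398

In big-endian order the high byte comes first in memory.
The bytes are already most-significant first: 0xBD0E.
0xBD0E = 48398.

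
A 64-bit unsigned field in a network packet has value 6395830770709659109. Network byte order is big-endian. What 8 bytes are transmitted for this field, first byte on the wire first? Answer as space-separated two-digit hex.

58 C2 8E 33 0B A9 7D E5

6395830770709659109 in hexadecimal, padded to 64 bits, is 0x58C28E330BA97DE5.
Split into bytes (most-significant first): 58 C2 8E 33 0B A9 7D E5.
Big-endian stores the most-significant byte at the lowest address.
So the memory order matches the most-significant-first order: 58 C2 8E 33 0B A9 7D E5.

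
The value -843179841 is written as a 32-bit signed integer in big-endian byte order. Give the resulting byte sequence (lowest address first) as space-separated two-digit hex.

CD BE 18 BF

Two's complement of -843179841 in 32 bits: 843179841 = 0x3241E741; invert → 0xCDBE18BE; add 1 → 0xCDBE18BF.
Split into bytes (most-significant first): CD BE 18 BF.
Big-endian stores the most-significant byte at the lowest address.
So the memory order matches the most-significant-first order: CD BE 18 BF.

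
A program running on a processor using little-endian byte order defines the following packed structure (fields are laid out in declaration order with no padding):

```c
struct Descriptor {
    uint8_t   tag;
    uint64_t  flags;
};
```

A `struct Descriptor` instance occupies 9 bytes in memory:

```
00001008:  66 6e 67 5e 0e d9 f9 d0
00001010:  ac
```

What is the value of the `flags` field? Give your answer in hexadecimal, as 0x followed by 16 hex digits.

0xACD0F9D90E5E676E

`flags` follows `tag` (1 byte), so it starts at byte offset 1 and occupies 8 bytes.
Bytes at offsets 1..8: 6E 67 5E 0E D9 F9 D0 AC.
In little-endian order the low byte comes first in memory.
Reassemble most-significant byte first: AC D0 F9 D9 0E 5E 67 6E → 0xACD0F9D90E5E676E.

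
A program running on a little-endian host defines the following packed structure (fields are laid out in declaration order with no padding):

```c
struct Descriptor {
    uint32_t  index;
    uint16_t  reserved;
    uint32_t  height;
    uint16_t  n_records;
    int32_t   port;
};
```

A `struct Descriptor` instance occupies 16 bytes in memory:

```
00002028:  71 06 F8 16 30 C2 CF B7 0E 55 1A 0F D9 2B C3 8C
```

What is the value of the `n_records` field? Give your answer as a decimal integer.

`n_records` follows `index` (4 B), `reserved` (2 B), `height` (4 B), so it starts at offset 4 + 2 + 4 = 10 and occupies 2 bytes.
Bytes at offsets 10..11: 1A 0F.
Little-endian: lowest address holds the least-significant byte.
Reassemble most-significant byte first: 0F 1A → 0x0F1A.
0x0F1A = 3866.

3866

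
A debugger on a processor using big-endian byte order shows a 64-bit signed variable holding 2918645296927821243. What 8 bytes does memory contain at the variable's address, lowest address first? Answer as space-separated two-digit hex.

2918645296927821243 in hexadecimal, padded to 64 bits, is 0x28811C6F14BF4DBB.
Split into bytes (most-significant first): 28 81 1C 6F 14 BF 4D BB.
Big-endian stores the most-significant byte at the lowest address.
So the memory order matches the most-significant-first order: 28 81 1C 6F 14 BF 4D BB.

28 81 1C 6F 14 BF 4D BB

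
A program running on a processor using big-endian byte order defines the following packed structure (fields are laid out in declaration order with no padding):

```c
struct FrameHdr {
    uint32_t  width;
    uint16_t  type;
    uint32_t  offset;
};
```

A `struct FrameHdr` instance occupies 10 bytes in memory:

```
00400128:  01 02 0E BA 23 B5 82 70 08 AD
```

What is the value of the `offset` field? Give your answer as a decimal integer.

`offset` follows `width` (4 B), `type` (2 B), so it starts at offset 4 + 2 = 6 and occupies 4 bytes.
Bytes at offsets 6..9: 82 70 08 AD.
Big-endian: lowest address holds the most-significant byte.
The bytes are already most-significant first: 0x827008AD.
0x827008AD = 2188380333.

2188380333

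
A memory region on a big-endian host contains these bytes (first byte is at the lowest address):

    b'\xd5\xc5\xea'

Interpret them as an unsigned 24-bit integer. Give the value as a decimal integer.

14009834

Big-endian stores the most-significant byte at the lowest address.
The bytes are already most-significant first: 0xD5C5EA.
0xD5C5EA = 14009834.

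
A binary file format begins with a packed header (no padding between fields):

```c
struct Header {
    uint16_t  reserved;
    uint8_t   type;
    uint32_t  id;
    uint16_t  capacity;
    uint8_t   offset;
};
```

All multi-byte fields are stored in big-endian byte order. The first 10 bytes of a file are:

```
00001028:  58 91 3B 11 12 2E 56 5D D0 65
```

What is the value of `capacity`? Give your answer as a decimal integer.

24016

`capacity` follows `reserved` (2 B), `type` (1 B), `id` (4 B), so it starts at offset 2 + 1 + 4 = 7 and occupies 2 bytes.
Bytes at offsets 7..8: 5D D0.
In big-endian order the high byte comes first in memory.
The bytes are already most-significant first: 0x5DD0.
0x5DD0 = 24016.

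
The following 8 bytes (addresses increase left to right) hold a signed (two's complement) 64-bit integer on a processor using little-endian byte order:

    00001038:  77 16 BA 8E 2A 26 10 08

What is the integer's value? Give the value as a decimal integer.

Little-endian stores the least-significant byte at the lowest address.
Reassemble most-significant byte first: 08 10 26 2A 8E BA 16 77 → 0x0810262A8EBA1677.
0x0810262A8EBA1677 = 581006316155836023.

581006316155836023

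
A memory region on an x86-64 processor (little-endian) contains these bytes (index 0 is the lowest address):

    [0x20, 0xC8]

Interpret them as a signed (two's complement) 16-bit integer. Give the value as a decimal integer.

-14304

Little-endian: lowest address holds the least-significant byte.
Reassemble most-significant byte first: C8 20 → 0xC820.
Top bit is set, so as a signed 16-bit value this is 0xC820 − 2^16 = -14304.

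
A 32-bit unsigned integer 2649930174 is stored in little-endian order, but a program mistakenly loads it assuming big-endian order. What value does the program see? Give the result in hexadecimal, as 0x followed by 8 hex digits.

0xBEB9F29D

2649930174 in 32-bit hexadecimal is 0x9DF2B9BE.
Stored little-endian, the bytes at ascending addresses are BE B9 F2 9D.
Read back as big-endian, the last byte is least significant, giving 0xBEB9F29D.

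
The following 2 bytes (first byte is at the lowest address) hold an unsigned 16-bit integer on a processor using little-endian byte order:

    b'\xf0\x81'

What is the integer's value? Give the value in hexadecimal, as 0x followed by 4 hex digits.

In little-endian order the low byte comes first in memory.
Reassemble most-significant byte first: 81 F0 → 0x81F0.

0x81F0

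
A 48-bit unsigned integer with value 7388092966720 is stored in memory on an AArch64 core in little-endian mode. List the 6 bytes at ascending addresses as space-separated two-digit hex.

40 27 A8 2C B8 06

7388092966720 in hexadecimal, padded to 48 bits, is 0x06B82CA82740.
Split into bytes (most-significant first): 06 B8 2C A8 27 40.
In little-endian order the low byte comes first in memory.
So at ascending addresses the bytes are 40 27 A8 2C B8 06.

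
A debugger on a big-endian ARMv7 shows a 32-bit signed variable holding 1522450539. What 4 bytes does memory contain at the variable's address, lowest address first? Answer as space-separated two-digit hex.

5A BE C0 6B

1522450539 in hexadecimal, padded to 32 bits, is 0x5ABEC06B.
Split into bytes (most-significant first): 5A BE C0 6B.
In big-endian order the high byte comes first in memory.
So the memory order matches the most-significant-first order: 5A BE C0 6B.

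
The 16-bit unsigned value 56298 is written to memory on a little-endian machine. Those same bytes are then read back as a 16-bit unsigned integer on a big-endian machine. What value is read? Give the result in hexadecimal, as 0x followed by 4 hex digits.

0xEADB

56298 in 16-bit hexadecimal is 0xDBEA.
Stored little-endian, the bytes at ascending addresses are EA DB.
Read back as big-endian, the last byte is least significant, giving 0xEADB.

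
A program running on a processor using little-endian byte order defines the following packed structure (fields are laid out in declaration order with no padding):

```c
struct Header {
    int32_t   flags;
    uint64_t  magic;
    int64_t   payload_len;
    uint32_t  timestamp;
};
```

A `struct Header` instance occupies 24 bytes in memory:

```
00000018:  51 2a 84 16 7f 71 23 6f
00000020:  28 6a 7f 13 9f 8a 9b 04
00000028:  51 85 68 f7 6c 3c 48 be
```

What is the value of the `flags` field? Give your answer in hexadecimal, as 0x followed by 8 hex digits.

`flags` is the first field, at byte offset 0, occupying 4 bytes.
Bytes at offsets 0..3: 51 2A 84 16.
Little-endian stores the least-significant byte at the lowest address.
Reassemble most-significant byte first: 16 84 2A 51 → 0x16842A51.

0x16842A51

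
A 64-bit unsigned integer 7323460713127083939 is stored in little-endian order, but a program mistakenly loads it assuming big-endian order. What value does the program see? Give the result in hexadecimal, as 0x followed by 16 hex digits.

0xA3FF779CB728A265

7323460713127083939 in 64-bit hexadecimal is 0x65A228B79C77FFA3.
Stored little-endian, the bytes at ascending addresses are A3 FF 77 9C B7 28 A2 65.
Read back as big-endian, the last byte is least significant, giving 0xA3FF779CB728A265.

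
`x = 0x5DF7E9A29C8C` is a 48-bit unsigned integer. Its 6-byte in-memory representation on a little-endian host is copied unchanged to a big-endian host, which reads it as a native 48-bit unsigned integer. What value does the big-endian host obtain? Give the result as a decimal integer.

Stored little-endian, the bytes at ascending addresses are 8C 9C A2 E9 F7 5D.
Read back as big-endian, the last byte is least significant, giving 0x8C9CA2E9F75D.
0x8C9CA2E9F75D = 154604376029021.

154604376029021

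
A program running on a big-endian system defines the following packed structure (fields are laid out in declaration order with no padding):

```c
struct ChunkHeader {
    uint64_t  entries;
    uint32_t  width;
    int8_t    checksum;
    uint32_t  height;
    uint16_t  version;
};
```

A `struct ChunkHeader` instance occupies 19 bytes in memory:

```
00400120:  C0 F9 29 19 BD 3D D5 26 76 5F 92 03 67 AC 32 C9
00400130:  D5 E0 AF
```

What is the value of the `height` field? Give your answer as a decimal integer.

2889009621

`height` follows `entries` (8 B), `width` (4 B), `checksum` (1 B), so it starts at offset 8 + 4 + 1 = 13 and occupies 4 bytes.
Bytes at offsets 13..16: AC 32 C9 D5.
Big-endian: lowest address holds the most-significant byte.
The bytes are already most-significant first: 0xAC32C9D5.
0xAC32C9D5 = 2889009621.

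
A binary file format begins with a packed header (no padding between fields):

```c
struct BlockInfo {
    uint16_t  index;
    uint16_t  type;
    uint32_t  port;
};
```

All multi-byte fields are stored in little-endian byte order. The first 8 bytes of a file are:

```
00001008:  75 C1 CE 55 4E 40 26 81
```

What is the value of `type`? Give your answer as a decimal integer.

21966

`type` follows `index` (2 bytes), so it starts at byte offset 2 and occupies 2 bytes.
Bytes at offsets 2..3: CE 55.
In little-endian order the low byte comes first in memory.
Reassemble most-significant byte first: 55 CE → 0x55CE.
0x55CE = 21966.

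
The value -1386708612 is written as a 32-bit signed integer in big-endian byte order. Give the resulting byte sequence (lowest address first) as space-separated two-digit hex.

AD 58 81 7C

Two's complement of -1386708612 in 32 bits: 1386708612 = 0x52A77E84; invert → 0xAD58817B; add 1 → 0xAD58817C.
Split into bytes (most-significant first): AD 58 81 7C.
Big-endian: lowest address holds the most-significant byte.
So the memory order matches the most-significant-first order: AD 58 81 7C.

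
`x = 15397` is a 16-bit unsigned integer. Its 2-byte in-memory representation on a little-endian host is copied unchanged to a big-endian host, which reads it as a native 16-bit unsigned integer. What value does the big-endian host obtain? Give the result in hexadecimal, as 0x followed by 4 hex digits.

15397 in 16-bit hexadecimal is 0x3C25.
Stored little-endian, the bytes at ascending addresses are 25 3C.
Read back as big-endian, the last byte is least significant, giving 0x253C.

0x253C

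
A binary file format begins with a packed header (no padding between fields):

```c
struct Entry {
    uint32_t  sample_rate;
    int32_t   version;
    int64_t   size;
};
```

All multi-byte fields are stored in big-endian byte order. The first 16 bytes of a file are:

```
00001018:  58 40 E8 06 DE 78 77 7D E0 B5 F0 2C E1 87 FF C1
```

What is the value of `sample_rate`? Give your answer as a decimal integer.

`sample_rate` is the first field, at byte offset 0, occupying 4 bytes.
Bytes at offsets 0..3: 58 40 E8 06.
Big-endian: lowest address holds the most-significant byte.
The bytes are already most-significant first: 0x5840E806.
0x5840E806 = 1480648710.

1480648710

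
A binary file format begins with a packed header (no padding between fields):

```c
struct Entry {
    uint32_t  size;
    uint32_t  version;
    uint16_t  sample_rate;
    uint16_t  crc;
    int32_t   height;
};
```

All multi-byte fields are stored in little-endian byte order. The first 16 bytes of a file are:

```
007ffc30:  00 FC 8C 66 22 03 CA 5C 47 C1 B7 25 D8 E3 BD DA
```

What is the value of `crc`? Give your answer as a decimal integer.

`crc` follows `size` (4 B), `version` (4 B), `sample_rate` (2 B), so it starts at offset 4 + 4 + 2 = 10 and occupies 2 bytes.
Bytes at offsets 10..11: B7 25.
Little-endian stores the least-significant byte at the lowest address.
Reassemble most-significant byte first: 25 B7 → 0x25B7.
0x25B7 = 9655.

9655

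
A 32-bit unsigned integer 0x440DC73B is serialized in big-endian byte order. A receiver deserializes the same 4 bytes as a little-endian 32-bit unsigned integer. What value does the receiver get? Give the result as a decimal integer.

1002900804

Stored big-endian, the bytes at ascending addresses are 44 0D C7 3B.
Read back as little-endian, the first byte is least significant, giving 0x3BC70D44.
0x3BC70D44 = 1002900804.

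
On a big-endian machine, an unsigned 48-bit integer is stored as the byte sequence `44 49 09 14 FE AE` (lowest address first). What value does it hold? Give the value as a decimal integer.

75080475672238

Big-endian stores the most-significant byte at the lowest address.
The bytes are already most-significant first: 0x44490914FEAE.
0x44490914FEAE = 75080475672238.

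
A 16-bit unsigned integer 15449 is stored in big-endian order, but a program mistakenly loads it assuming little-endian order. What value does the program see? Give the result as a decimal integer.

22844

15449 in 16-bit hexadecimal is 0x3C59.
Stored big-endian, the bytes at ascending addresses are 3C 59.
Read back as little-endian, the first byte is least significant, giving 0x593C.
0x593C = 22844.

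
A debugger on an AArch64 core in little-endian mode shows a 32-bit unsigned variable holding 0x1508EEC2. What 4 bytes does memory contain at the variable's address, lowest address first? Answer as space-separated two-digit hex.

C2 EE 08 15

Split into bytes (most-significant first): 15 08 EE C2.
In little-endian order the low byte comes first in memory.
So at ascending addresses the bytes are C2 EE 08 15.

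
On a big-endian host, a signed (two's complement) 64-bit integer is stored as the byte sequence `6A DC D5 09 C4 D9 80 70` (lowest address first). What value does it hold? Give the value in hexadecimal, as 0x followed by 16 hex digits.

Big-endian stores the most-significant byte at the lowest address.
The bytes are already most-significant first: 0x6ADCD509C4D98070.

0x6ADCD509C4D98070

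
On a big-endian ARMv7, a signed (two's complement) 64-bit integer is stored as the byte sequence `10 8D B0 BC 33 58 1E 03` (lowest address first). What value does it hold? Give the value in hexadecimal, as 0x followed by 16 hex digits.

In big-endian order the high byte comes first in memory.
The bytes are already most-significant first: 0x108DB0BC33581E03.

0x108DB0BC33581E03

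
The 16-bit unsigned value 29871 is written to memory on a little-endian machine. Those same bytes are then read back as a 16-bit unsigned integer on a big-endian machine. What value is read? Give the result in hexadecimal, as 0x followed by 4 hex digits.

0xAF74

29871 in 16-bit hexadecimal is 0x74AF.
Stored little-endian, the bytes at ascending addresses are AF 74.
Read back as big-endian, the last byte is least significant, giving 0xAF74.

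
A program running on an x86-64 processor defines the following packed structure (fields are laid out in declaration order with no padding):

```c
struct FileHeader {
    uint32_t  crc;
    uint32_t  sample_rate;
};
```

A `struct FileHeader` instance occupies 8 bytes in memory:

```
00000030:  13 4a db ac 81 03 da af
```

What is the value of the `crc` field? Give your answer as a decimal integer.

`crc` is the first field, at byte offset 0, occupying 4 bytes.
Bytes at offsets 0..3: 13 4A DB AC.
Little-endian: lowest address holds the least-significant byte.
Reassemble most-significant byte first: AC DB 4A 13 → 0xACDB4A13.
0xACDB4A13 = 2900052499.

2900052499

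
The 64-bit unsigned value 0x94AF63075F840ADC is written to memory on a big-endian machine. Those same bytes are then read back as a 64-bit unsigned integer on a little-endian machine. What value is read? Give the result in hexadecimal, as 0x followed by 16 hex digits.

0xDC0A845F0763AF94

Stored big-endian, the bytes at ascending addresses are 94 AF 63 07 5F 84 0A DC.
Read back as little-endian, the first byte is least significant, giving 0xDC0A845F0763AF94.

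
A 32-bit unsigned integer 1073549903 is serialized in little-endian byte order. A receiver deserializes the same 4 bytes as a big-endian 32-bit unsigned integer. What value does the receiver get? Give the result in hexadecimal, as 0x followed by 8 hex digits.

0x4F12FD3F

1073549903 in 32-bit hexadecimal is 0x3FFD124F.
Stored little-endian, the bytes at ascending addresses are 4F 12 FD 3F.
Read back as big-endian, the last byte is least significant, giving 0x4F12FD3F.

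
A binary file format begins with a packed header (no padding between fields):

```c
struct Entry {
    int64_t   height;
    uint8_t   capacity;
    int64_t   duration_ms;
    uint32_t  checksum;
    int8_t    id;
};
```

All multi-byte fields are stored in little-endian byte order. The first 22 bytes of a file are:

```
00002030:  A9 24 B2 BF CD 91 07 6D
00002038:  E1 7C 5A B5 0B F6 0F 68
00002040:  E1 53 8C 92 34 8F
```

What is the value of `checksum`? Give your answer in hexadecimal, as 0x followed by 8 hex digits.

0x34928C53

`checksum` follows `height` (8 B), `capacity` (1 B), `duration_ms` (8 B), so it starts at offset 8 + 1 + 8 = 17 and occupies 4 bytes.
Bytes at offsets 17..20: 53 8C 92 34.
In little-endian order the low byte comes first in memory.
Reassemble most-significant byte first: 34 92 8C 53 → 0x34928C53.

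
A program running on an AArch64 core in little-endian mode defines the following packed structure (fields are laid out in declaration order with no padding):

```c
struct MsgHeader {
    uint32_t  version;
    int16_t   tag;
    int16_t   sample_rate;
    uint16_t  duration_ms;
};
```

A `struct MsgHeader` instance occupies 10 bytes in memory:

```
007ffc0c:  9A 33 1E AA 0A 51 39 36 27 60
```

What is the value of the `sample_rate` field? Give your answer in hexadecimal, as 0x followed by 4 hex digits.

0x3639

`sample_rate` follows `version` (4 B), `tag` (2 B), so it starts at offset 4 + 2 = 6 and occupies 2 bytes.
Bytes at offsets 6..7: 39 36.
Little-endian: lowest address holds the least-significant byte.
Reassemble most-significant byte first: 36 39 → 0x3639.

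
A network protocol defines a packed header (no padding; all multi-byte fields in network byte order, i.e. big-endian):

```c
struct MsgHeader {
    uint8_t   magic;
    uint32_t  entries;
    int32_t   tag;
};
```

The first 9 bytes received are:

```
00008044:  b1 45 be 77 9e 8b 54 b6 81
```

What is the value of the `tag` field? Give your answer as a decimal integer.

`tag` follows `magic` (1 B), `entries` (4 B), so it starts at offset 1 + 4 = 5 and occupies 4 bytes.
Bytes at offsets 5..8: 8B 54 B6 81.
Big-endian stores the most-significant byte at the lowest address.
The bytes are already most-significant first: 0x8B54B681.
Top bit is set, so as a signed 32-bit value this is 0x8B54B681 − 2^32 = -1957382527.

-1957382527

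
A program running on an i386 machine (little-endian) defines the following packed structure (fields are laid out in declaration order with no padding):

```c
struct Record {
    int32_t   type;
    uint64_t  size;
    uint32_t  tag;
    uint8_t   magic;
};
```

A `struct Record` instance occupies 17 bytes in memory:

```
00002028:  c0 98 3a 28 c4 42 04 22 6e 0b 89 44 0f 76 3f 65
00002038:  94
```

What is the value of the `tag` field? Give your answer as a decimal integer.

1698657807

`tag` follows `type` (4 B), `size` (8 B), so it starts at offset 4 + 8 = 12 and occupies 4 bytes.
Bytes at offsets 12..15: 0F 76 3F 65.
Little-endian: lowest address holds the least-significant byte.
Reassemble most-significant byte first: 65 3F 76 0F → 0x653F760F.
0x653F760F = 1698657807.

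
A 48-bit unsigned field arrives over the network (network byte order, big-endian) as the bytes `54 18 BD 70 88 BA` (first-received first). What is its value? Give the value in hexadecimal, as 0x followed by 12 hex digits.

Big-endian: lowest address holds the most-significant byte.
The bytes are already most-significant first: 0x5418BD7088BA.

0x5418BD7088BA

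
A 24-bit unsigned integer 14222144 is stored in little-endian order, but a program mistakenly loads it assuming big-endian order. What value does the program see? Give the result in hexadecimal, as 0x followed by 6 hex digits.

0x4003D9

14222144 in 24-bit hexadecimal is 0xD90340.
Stored little-endian, the bytes at ascending addresses are 40 03 D9.
Read back as big-endian, the last byte is least significant, giving 0x4003D9.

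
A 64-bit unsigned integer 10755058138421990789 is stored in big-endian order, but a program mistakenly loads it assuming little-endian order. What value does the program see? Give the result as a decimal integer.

10755058138421990789 in 64-bit hexadecimal is 0x9541A464E7511585.
Stored big-endian, the bytes at ascending addresses are 95 41 A4 64 E7 51 15 85.
Read back as little-endian, the first byte is least significant, giving 0x851551E764A44195.
0x851551E764A44195 = 9589661035823120789.

9589661035823120789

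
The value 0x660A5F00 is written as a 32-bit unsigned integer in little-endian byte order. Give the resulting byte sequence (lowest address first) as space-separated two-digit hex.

00 5F 0A 66

Split into bytes (most-significant first): 66 0A 5F 00.
Little-endian stores the least-significant byte at the lowest address.
So at ascending addresses the bytes are 00 5F 0A 66.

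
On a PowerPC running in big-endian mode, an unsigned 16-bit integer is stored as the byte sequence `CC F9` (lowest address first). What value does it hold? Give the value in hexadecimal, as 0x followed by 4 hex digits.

0xCCF9

In big-endian order the high byte comes first in memory.
The bytes are already most-significant first: 0xCCF9.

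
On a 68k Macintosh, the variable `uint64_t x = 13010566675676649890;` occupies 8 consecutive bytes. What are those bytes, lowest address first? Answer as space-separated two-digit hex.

B4 8E D1 75 66 3D D9 A2

13010566675676649890 in hexadecimal, padded to 64 bits, is 0xB48ED175663DD9A2.
Split into bytes (most-significant first): B4 8E D1 75 66 3D D9 A2.
In big-endian order the high byte comes first in memory.
So the memory order matches the most-significant-first order: B4 8E D1 75 66 3D D9 A2.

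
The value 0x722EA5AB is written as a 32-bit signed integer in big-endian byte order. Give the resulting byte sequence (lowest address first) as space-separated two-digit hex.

Split into bytes (most-significant first): 72 2E A5 AB.
Big-endian: lowest address holds the most-significant byte.
So the memory order matches the most-significant-first order: 72 2E A5 AB.

72 2E A5 AB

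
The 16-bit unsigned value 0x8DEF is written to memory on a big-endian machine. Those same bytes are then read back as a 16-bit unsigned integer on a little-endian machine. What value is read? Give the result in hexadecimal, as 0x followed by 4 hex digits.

0xEF8D

Stored big-endian, the bytes at ascending addresses are 8D EF.
Read back as little-endian, the first byte is least significant, giving 0xEF8D.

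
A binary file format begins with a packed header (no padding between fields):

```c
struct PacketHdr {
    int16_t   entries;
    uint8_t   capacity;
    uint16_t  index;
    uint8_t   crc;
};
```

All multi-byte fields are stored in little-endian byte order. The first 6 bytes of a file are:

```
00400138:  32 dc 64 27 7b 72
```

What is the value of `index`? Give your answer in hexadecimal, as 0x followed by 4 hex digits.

0x7B27

`index` follows `entries` (2 B), `capacity` (1 B), so it starts at offset 2 + 1 = 3 and occupies 2 bytes.
Bytes at offsets 3..4: 27 7B.
Little-endian: lowest address holds the least-significant byte.
Reassemble most-significant byte first: 7B 27 → 0x7B27.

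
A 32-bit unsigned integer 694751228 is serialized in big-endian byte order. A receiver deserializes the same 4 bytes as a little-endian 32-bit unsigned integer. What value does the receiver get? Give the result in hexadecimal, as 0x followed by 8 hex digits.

0xFC0F6929

694751228 in 32-bit hexadecimal is 0x29690FFC.
Stored big-endian, the bytes at ascending addresses are 29 69 0F FC.
Read back as little-endian, the first byte is least significant, giving 0xFC0F6929.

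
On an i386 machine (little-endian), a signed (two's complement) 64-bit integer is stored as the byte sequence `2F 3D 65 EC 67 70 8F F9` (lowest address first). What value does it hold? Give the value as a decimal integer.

-464028644945871569

In little-endian order the low byte comes first in memory.
Reassemble most-significant byte first: F9 8F 70 67 EC 65 3D 2F → 0xF98F7067EC653D2F.
Top bit is set, so as a signed 64-bit value this is 0xF98F7067EC653D2F − 2^64 = -464028644945871569.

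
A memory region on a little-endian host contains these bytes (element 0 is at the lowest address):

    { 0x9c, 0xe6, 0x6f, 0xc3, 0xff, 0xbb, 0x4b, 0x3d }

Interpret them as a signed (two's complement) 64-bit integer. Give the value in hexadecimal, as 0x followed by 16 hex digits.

0x3D4BBBFFC36FE69C

Little-endian stores the least-significant byte at the lowest address.
Reassemble most-significant byte first: 3D 4B BB FF C3 6F E6 9C → 0x3D4BBBFFC36FE69C.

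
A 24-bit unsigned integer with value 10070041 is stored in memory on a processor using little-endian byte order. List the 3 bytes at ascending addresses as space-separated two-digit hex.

19 A8 99

10070041 in hexadecimal, padded to 24 bits, is 0x99A819.
Split into bytes (most-significant first): 99 A8 19.
Little-endian stores the least-significant byte at the lowest address.
So at ascending addresses the bytes are 19 A8 99.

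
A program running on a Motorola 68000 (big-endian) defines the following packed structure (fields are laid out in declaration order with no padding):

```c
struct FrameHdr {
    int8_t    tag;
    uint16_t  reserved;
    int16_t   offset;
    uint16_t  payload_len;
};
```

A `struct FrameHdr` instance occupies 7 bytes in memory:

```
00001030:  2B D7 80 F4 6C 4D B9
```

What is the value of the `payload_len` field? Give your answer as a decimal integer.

19897

`payload_len` follows `tag` (1 B), `reserved` (2 B), `offset` (2 B), so it starts at offset 1 + 2 + 2 = 5 and occupies 2 bytes.
Bytes at offsets 5..6: 4D B9.
Big-endian stores the most-significant byte at the lowest address.
The bytes are already most-significant first: 0x4DB9.
0x4DB9 = 19897.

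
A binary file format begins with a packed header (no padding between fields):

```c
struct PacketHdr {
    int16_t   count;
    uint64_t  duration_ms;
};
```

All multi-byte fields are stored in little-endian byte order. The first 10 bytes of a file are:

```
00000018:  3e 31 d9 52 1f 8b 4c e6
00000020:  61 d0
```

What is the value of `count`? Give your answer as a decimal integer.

12606

`count` is the first field, at byte offset 0, occupying 2 bytes.
Bytes at offsets 0..1: 3E 31.
Little-endian: lowest address holds the least-significant byte.
Reassemble most-significant byte first: 31 3E → 0x313E.
0x313E = 12606.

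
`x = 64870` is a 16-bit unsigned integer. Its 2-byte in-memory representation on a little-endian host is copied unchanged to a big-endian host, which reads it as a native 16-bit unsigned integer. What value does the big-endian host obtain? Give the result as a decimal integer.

64870 in 16-bit hexadecimal is 0xFD66.
Stored little-endian, the bytes at ascending addresses are 66 FD.
Read back as big-endian, the last byte is least significant, giving 0x66FD.
0x66FD = 26365.

26365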